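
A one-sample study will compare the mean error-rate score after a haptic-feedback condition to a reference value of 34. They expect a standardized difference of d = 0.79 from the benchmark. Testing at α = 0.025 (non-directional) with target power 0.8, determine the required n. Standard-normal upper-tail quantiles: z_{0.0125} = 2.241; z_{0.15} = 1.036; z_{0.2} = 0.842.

n = 16

For a one-sample test: n = ((z_{α/2} + z_β) / d)².
z_{α/2} + z_β = 2.241 + 0.842 = 3.083.
n = (3.083 / 0.79)² = 3.903² = 15.23.
Round up.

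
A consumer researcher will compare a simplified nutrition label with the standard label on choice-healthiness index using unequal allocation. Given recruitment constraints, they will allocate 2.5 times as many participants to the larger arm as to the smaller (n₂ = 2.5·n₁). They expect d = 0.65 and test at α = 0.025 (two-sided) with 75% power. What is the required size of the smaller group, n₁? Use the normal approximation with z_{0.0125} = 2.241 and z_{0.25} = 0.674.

With allocation ratio k = n₂/n₁ = 2.5, Var(x̄₁−x̄₂) = σ²(1/n₁ + 1/(k·n₁)) = σ²·(k+1)/(k·n₁).
So n₁ = (1 + 1/k)·((z_{α/2} + z_β)/d)² = 1.400 × (2.915/0.65)².
n₁ = 1.400 × 20.11 = 28.2.
Round up: n₁ = 29, giving n₂ = ⌈2.5 × 29⌉ = ⌈72.5⌉ = 73.

n₁ = 29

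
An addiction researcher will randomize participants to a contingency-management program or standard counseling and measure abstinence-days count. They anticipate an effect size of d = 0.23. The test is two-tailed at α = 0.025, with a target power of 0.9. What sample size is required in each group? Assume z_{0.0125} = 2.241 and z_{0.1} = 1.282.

For two independent groups with equal n: n = 2·((z_{α/2} + z_β) / d)².
z_{α/2} + z_β = 2.241 + 1.282 = 3.523.
n = 2 × (3.523 / 0.23)² = 2 × 15.317² = 2 × 234.62 = 469.2.
Round up to the next whole participant.

n = 470 per group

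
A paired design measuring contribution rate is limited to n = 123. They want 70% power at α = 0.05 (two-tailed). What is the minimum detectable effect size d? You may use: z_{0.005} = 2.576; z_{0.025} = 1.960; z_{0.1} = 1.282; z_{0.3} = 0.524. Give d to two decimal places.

For a single sample (or paired design) of n = 123: d_min = (z_{α/2} + z_β)/√n.
z-sum = 1.960 + 0.524 = 2.484.
d_min = 2.484 / √123 = 2.484 / 11.091 = 0.224.

d_min ≈ 0.22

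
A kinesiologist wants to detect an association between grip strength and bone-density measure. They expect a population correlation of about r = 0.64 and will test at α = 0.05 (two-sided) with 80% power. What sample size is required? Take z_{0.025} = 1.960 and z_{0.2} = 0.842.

Fisher's z: C = ½·ln((1+r)/(1−r)) = ½·ln(4.5556) = 0.7582.
n = ((z_{α/2} + z_β)/C)² + 3.
(1.960 + 0.842) / 0.7582 = 2.802 / 0.7582 = 3.696.
n = 3.696² + 3 = 13.66 + 3 = 16.7.
Round up.

n = 17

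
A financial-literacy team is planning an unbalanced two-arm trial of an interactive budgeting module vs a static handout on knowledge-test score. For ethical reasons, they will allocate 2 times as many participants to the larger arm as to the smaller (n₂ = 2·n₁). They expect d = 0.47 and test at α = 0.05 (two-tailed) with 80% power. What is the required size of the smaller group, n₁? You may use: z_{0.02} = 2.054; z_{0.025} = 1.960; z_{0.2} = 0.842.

n₁ = 54

With allocation ratio k = n₂/n₁ = 2, Var(x̄₁−x̄₂) = σ²(1/n₁ + 1/(k·n₁)) = σ²·(k+1)/(k·n₁).
So n₁ = (1 + 1/k)·((z_{α/2} + z_β)/d)² = 1.500 × (2.802/0.47)².
n₁ = 1.500 × 35.54 = 53.3.
Round up: n₁ = 54, giving n₂ = 2 × 54 = 108.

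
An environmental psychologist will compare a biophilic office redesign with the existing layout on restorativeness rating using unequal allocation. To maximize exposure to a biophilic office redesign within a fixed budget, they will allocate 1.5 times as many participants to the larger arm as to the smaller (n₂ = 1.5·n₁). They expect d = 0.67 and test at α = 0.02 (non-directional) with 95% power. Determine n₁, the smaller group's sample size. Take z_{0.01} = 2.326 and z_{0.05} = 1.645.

n₁ = 59

With allocation ratio k = n₂/n₁ = 1.5, Var(x̄₁−x̄₂) = σ²(1/n₁ + 1/(k·n₁)) = σ²·(k+1)/(k·n₁).
So n₁ = (1 + 1/k)·((z_{α/2} + z_β)/d)² = 1.667 × (3.971/0.67)².
n₁ = 1.667 × 35.13 = 58.5.
Round up: n₁ = 59, giving n₂ = ⌈1.5 × 59⌉ = ⌈88.5⌉ = 89.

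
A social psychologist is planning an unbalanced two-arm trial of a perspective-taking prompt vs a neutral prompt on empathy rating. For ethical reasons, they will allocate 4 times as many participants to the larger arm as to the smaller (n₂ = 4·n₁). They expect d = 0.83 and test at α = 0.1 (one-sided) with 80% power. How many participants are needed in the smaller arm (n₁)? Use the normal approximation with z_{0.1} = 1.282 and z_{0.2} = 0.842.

n₁ = 9

With allocation ratio k = n₂/n₁ = 4, Var(x̄₁−x̄₂) = σ²(1/n₁ + 1/(k·n₁)) = σ²·(k+1)/(k·n₁).
So n₁ = (1 + 1/k)·((z_{α} + z_β)/d)² = 1.250 × (2.124/0.83)².
n₁ = 1.250 × 6.55 = 8.2.
Round up: n₁ = 9, giving n₂ = 4 × 9 = 36.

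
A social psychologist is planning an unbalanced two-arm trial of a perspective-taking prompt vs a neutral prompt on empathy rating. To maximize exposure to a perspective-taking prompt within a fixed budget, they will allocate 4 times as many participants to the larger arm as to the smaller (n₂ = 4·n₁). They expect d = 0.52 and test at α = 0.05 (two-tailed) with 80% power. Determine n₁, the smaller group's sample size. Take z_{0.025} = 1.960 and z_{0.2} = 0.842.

n₁ = 37

With allocation ratio k = n₂/n₁ = 4, Var(x̄₁−x̄₂) = σ²(1/n₁ + 1/(k·n₁)) = σ²·(k+1)/(k·n₁).
So n₁ = (1 + 1/k)·((z_{α/2} + z_β)/d)² = 1.250 × (2.802/0.52)².
n₁ = 1.250 × 29.04 = 36.3.
Round up: n₁ = 37, giving n₂ = 4 × 37 = 148.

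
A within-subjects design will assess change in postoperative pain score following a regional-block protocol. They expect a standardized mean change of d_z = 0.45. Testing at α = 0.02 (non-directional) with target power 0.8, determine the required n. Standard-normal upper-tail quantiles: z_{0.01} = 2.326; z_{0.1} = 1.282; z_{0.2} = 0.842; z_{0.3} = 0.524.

n = 50 pairs

For a paired (one-sample on differences) test: n = ((z_{α/2} + z_β) / d)².
z_{α/2} + z_β = 2.326 + 0.842 = 3.168.
n = (3.168 / 0.45)² = 7.040² = 49.56.
Round up.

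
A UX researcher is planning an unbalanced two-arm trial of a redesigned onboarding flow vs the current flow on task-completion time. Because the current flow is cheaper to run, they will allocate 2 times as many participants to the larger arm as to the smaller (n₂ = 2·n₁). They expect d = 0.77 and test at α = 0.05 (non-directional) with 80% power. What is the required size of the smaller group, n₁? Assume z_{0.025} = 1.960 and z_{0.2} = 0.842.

n₁ = 20

With allocation ratio k = n₂/n₁ = 2, Var(x̄₁−x̄₂) = σ²(1/n₁ + 1/(k·n₁)) = σ²·(k+1)/(k·n₁).
So n₁ = (1 + 1/k)·((z_{α/2} + z_β)/d)² = 1.500 × (2.802/0.77)².
n₁ = 1.500 × 13.24 = 19.9.
Round up: n₁ = 20, giving n₂ = 2 × 20 = 40.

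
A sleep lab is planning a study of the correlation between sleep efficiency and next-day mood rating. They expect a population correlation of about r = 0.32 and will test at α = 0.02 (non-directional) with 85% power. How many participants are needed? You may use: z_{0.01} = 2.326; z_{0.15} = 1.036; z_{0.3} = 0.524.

Fisher's z: C = ½·ln((1+r)/(1−r)) = ½·ln(1.9412) = 0.3316.
n = ((z_{α/2} + z_β)/C)² + 3.
(2.326 + 1.036) / 0.3316 = 3.362 / 0.3316 = 10.139.
n = 10.139² + 3 = 102.79 + 3 = 105.8.
Round up.

n = 106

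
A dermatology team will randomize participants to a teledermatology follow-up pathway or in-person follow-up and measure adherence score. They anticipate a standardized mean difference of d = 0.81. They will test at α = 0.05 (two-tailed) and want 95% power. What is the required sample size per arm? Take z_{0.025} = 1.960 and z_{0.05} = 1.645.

n = 40 per group

For two independent groups with equal n: n = 2·((z_{α/2} + z_β) / d)².
z_{α/2} + z_β = 1.960 + 1.645 = 3.605.
n = 2 × (3.605 / 0.81)² = 2 × 4.451² = 2 × 19.81 = 39.6.
Round up to the next whole participant.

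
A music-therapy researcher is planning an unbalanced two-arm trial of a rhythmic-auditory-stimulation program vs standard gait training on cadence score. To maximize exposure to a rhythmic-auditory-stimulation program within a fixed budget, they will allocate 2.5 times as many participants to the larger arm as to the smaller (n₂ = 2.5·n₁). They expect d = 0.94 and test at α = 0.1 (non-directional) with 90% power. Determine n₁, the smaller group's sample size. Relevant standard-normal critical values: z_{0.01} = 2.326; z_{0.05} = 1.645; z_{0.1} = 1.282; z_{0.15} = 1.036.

With allocation ratio k = n₂/n₁ = 2.5, Var(x̄₁−x̄₂) = σ²(1/n₁ + 1/(k·n₁)) = σ²·(k+1)/(k·n₁).
So n₁ = (1 + 1/k)·((z_{α/2} + z_β)/d)² = 1.400 × (2.927/0.94)².
n₁ = 1.400 × 9.70 = 13.6.
Round up: n₁ = 14, giving n₂ = 2.5 × 14 = 35.

n₁ = 14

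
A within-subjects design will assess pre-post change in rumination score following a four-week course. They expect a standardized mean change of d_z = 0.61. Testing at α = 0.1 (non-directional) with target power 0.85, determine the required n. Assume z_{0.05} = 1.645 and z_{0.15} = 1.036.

For a paired (one-sample on differences) test: n = ((z_{α/2} + z_β) / d)².
z_{α/2} + z_β = 1.645 + 1.036 = 2.681.
n = (2.681 / 0.61)² = 4.395² = 19.32.
Round up.

n = 20 pairs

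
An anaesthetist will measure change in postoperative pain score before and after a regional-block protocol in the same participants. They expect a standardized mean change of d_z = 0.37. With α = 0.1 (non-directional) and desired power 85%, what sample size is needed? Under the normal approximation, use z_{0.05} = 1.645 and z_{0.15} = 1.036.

For a paired (one-sample on differences) test: n = ((z_{α/2} + z_β) / d)².
z_{α/2} + z_β = 1.645 + 1.036 = 2.681.
n = (2.681 / 0.37)² = 7.246² = 52.50.
Round up.

n = 53 pairs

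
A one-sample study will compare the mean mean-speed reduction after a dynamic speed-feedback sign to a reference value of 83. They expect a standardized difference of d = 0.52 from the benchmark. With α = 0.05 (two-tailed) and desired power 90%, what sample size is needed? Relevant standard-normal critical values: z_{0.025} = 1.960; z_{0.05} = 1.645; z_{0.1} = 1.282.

For a one-sample test: n = ((z_{α/2} + z_β) / d)².
z_{α/2} + z_β = 1.960 + 1.282 = 3.242.
n = (3.242 / 0.52)² = 6.235² = 38.87.
Round up.

n = 39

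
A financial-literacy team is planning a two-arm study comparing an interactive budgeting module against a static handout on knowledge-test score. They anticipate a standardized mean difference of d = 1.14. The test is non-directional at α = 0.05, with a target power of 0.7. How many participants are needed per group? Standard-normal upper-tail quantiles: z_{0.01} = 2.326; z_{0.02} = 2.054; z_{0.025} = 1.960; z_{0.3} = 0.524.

n = 10 per group

For two independent groups with equal n: n = 2·((z_{α/2} + z_β) / d)².
z_{α/2} + z_β = 1.960 + 0.524 = 2.484.
n = 2 × (2.484 / 1.14)² = 2 × 2.179² = 2 × 4.75 = 9.5.
Round up to the next whole participant.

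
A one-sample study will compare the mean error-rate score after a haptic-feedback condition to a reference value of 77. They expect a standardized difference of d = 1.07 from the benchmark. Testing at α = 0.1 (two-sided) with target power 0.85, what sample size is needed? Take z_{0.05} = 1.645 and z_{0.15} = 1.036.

For a one-sample test: n = ((z_{α/2} + z_β) / d)².
z_{α/2} + z_β = 1.645 + 1.036 = 2.681.
n = (2.681 / 1.07)² = 2.506² = 6.28.
Round up.

n = 7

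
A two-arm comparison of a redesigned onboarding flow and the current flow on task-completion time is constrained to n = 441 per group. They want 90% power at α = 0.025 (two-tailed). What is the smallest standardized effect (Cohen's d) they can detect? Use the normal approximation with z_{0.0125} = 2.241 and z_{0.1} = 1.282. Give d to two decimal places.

For two independent groups of n = 441 each: d_min = (z_{α/2} + z_β)·√(2/n).
z-sum = 2.241 + 1.282 = 3.523.
d_min = 3.523 × √(2/441) = 3.523 × 0.0673 = 0.237.

d_min ≈ 0.24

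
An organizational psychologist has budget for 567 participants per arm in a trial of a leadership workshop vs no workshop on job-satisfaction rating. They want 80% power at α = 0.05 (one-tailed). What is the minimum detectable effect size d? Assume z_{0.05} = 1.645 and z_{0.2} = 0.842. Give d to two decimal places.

d_min ≈ 0.15

For two independent groups of n = 567 each: d_min = (z_{α} + z_β)·√(2/n).
z-sum = 1.645 + 0.842 = 2.487.
d_min = 2.487 × √(2/567) = 2.487 × 0.0594 = 0.148.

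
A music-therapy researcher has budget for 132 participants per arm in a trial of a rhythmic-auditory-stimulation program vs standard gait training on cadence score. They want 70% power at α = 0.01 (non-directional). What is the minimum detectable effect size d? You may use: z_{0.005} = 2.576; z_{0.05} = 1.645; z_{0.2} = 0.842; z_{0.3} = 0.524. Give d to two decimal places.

d_min ≈ 0.38

For two independent groups of n = 132 each: d_min = (z_{α/2} + z_β)·√(2/n).
z-sum = 2.576 + 0.524 = 3.100.
d_min = 3.100 × √(2/132) = 3.100 × 0.1231 = 0.382.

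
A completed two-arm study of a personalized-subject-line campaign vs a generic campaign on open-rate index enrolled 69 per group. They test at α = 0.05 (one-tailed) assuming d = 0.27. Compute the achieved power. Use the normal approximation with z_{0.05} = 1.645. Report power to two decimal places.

For two equal groups, power = Φ(d·√(n/2) − z_{α}).
d·√(n/2) = 0.27 × √(69/2) = 0.27 × 5.874 = 1.586.
z_β = 1.586 − 1.645 = -0.059.
Power = Φ(-0.059) = 0.476.

power ≈ 0.48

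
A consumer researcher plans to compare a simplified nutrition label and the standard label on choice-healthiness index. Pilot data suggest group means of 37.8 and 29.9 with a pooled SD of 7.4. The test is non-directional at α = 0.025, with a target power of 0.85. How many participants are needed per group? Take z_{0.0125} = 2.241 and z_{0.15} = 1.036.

n = 19 per group

Cohen's d = |M₁ − M₂| / SD_pooled = |37.8 − 29.9| / 7.4 = 7.9 / 7.4 = 1.068.
For two independent groups with equal n: n = 2·((z_{α/2} + z_β) / d)².
z_{α/2} + z_β = 2.241 + 1.036 = 3.277.
n = 2 × (3.277 / 1.068)² = 2 × 3.068² = 2 × 9.41 = 18.8.
Round up to the next whole participant.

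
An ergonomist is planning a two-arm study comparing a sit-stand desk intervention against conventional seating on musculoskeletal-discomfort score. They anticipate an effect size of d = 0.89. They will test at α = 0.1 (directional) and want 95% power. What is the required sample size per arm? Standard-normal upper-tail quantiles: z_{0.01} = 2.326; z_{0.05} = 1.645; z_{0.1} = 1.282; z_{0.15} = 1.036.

n = 22 per group

For two independent groups with equal n: n = 2·((z_{α} + z_β) / d)².
z_{α} + z_β = 1.282 + 1.645 = 2.927.
n = 2 × (2.927 / 0.89)² = 2 × 3.289² = 2 × 10.82 = 21.6.
Round up to the next whole participant.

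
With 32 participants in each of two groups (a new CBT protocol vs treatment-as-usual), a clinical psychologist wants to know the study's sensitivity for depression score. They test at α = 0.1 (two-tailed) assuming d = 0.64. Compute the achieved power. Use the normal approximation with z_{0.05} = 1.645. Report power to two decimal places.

power ≈ 0.82

For two equal groups, power = Φ(d·√(n/2) − z_{α/2}).
d·√(n/2) = 0.64 × √(32/2) = 0.64 × 4.000 = 2.560.
z_β = 2.560 − 1.645 = 0.915.
Power = Φ(0.915) = 0.820.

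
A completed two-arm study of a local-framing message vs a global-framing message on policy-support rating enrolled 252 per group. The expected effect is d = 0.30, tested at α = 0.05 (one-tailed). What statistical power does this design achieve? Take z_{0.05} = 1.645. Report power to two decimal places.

power ≈ 0.96

For two equal groups, power = Φ(d·√(n/2) − z_{α}).
d·√(n/2) = 0.30 × √(252/2) = 0.30 × 11.225 = 3.367.
z_β = 3.367 − 1.645 = 1.722.
Power = Φ(1.722) = 0.958.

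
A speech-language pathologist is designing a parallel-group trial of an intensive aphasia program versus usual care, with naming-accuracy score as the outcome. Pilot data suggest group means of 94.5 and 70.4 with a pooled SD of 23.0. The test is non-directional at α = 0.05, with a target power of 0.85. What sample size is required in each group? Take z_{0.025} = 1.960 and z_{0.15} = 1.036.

Cohen's d = |M₁ − M₂| / SD_pooled = |94.5 − 70.4| / 23.0 = 24.1 / 23.0 = 1.048.
For two independent groups with equal n: n = 2·((z_{α/2} + z_β) / d)².
z_{α/2} + z_β = 1.960 + 1.036 = 2.996.
n = 2 × (2.996 / 1.048)² = 2 × 2.859² = 2 × 8.17 = 16.3.
Round up to the next whole participant.

n = 17 per group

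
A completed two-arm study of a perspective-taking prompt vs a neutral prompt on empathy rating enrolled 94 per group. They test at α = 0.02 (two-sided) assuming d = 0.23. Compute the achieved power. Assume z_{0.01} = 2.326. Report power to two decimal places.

For two equal groups, power = Φ(d·√(n/2) − z_{α/2}).
d·√(n/2) = 0.23 × √(94/2) = 0.23 × 6.856 = 1.577.
z_β = 1.577 − 2.326 = -0.749.
Power = Φ(-0.749) = 0.227.

power ≈ 0.23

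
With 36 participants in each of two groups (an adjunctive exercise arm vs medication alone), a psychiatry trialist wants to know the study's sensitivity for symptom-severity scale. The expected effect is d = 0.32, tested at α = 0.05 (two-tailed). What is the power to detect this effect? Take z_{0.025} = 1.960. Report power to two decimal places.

For two equal groups, power = Φ(d·√(n/2) − z_{α/2}).
d·√(n/2) = 0.32 × √(36/2) = 0.32 × 4.243 = 1.358.
z_β = 1.358 − 1.960 = -0.602.
Power = Φ(-0.602) = 0.273.

power ≈ 0.27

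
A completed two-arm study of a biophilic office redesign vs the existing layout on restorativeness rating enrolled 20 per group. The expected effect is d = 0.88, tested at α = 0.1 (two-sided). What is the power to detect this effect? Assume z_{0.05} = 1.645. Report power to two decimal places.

For two equal groups, power = Φ(d·√(n/2) − z_{α/2}).
d·√(n/2) = 0.88 × √(20/2) = 0.88 × 3.162 = 2.783.
z_β = 2.783 − 1.645 = 1.138.
Power = Φ(1.138) = 0.872.

power ≈ 0.87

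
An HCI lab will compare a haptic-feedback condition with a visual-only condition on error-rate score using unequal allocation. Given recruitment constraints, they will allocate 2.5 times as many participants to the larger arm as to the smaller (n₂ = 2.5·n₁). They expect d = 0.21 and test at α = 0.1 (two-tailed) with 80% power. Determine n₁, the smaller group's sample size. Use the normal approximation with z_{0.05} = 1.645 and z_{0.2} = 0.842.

With allocation ratio k = n₂/n₁ = 2.5, Var(x̄₁−x̄₂) = σ²(1/n₁ + 1/(k·n₁)) = σ²·(k+1)/(k·n₁).
So n₁ = (1 + 1/k)·((z_{α/2} + z_β)/d)² = 1.400 × (2.487/0.21)².
n₁ = 1.400 × 140.25 = 196.4.
Round up: n₁ = 197, giving n₂ = ⌈2.5 × 197⌉ = ⌈492.5⌉ = 493.

n₁ = 197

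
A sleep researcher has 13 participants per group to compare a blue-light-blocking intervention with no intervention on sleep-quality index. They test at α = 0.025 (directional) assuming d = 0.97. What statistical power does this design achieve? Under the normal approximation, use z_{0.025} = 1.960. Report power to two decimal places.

For two equal groups, power = Φ(d·√(n/2) − z_{α}).
d·√(n/2) = 0.97 × √(13/2) = 0.97 × 2.550 = 2.473.
z_β = 2.473 − 1.960 = 0.513.
Power = Φ(0.513) = 0.696.

power ≈ 0.70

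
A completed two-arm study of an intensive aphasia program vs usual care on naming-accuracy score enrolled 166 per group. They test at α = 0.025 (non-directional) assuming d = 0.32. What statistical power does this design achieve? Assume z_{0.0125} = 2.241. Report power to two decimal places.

For two equal groups, power = Φ(d·√(n/2) − z_{α/2}).
d·√(n/2) = 0.32 × √(166/2) = 0.32 × 9.110 = 2.915.
z_β = 2.915 − 2.241 = 0.674.
Power = Φ(0.674) = 0.750.

power ≈ 0.75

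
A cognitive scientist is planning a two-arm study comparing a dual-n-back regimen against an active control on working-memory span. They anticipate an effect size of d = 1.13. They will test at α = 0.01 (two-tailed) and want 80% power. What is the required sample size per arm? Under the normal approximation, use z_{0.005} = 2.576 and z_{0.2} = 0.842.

For two independent groups with equal n: n = 2·((z_{α/2} + z_β) / d)².
z_{α/2} + z_β = 2.576 + 0.842 = 3.418.
n = 2 × (3.418 / 1.13)² = 2 × 3.025² = 2 × 9.15 = 18.3.
Round up to the next whole participant.

n = 19 per group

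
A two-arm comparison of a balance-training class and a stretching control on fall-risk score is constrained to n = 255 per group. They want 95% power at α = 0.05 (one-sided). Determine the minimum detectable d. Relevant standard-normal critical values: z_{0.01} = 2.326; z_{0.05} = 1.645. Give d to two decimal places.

For two independent groups of n = 255 each: d_min = (z_{α} + z_β)·√(2/n).
z-sum = 1.645 + 1.645 = 3.290.
d_min = 3.290 × √(2/255) = 3.290 × 0.0886 = 0.291.

d_min ≈ 0.29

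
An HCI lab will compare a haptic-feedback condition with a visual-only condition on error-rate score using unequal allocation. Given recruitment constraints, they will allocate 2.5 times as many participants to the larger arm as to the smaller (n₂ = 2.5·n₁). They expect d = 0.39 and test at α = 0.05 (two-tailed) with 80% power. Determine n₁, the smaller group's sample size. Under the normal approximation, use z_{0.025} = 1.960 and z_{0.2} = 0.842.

With allocation ratio k = n₂/n₁ = 2.5, Var(x̄₁−x̄₂) = σ²(1/n₁ + 1/(k·n₁)) = σ²·(k+1)/(k·n₁).
So n₁ = (1 + 1/k)·((z_{α/2} + z_β)/d)² = 1.400 × (2.802/0.39)².
n₁ = 1.400 × 51.62 = 72.3.
Round up: n₁ = 73, giving n₂ = ⌈2.5 × 73⌉ = ⌈182.5⌉ = 183.

n₁ = 73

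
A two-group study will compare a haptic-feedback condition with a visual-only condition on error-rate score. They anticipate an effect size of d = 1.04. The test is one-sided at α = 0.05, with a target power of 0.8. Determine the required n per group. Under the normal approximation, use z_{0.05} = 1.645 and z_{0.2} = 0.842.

For two independent groups with equal n: n = 2·((z_{α} + z_β) / d)².
z_{α} + z_β = 1.645 + 0.842 = 2.487.
n = 2 × (2.487 / 1.04)² = 2 × 2.391² = 2 × 5.72 = 11.4.
Round up to the next whole participant.

n = 12 per group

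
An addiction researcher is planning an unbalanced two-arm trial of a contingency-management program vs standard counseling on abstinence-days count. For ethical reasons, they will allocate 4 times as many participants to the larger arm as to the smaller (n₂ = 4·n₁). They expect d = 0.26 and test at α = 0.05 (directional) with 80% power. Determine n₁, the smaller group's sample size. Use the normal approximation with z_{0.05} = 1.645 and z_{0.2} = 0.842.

n₁ = 115

With allocation ratio k = n₂/n₁ = 4, Var(x̄₁−x̄₂) = σ²(1/n₁ + 1/(k·n₁)) = σ²·(k+1)/(k·n₁).
So n₁ = (1 + 1/k)·((z_{α} + z_β)/d)² = 1.250 × (2.487/0.26)².
n₁ = 1.250 × 91.50 = 114.4.
Round up: n₁ = 115, giving n₂ = 4 × 115 = 460.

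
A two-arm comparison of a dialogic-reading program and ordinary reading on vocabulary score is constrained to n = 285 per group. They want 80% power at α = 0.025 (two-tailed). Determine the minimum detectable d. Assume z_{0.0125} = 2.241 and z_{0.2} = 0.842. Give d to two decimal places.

For two independent groups of n = 285 each: d_min = (z_{α/2} + z_β)·√(2/n).
z-sum = 2.241 + 0.842 = 3.083.
d_min = 3.083 × √(2/285) = 3.083 × 0.0838 = 0.258.

d_min ≈ 0.26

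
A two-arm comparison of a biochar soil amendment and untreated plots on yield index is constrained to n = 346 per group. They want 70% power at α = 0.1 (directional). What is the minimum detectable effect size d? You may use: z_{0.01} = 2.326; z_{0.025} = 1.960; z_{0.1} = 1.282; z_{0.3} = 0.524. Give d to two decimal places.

For two independent groups of n = 346 each: d_min = (z_{α} + z_β)·√(2/n).
z-sum = 1.282 + 0.524 = 1.806.
d_min = 1.806 × √(2/346) = 1.806 × 0.0760 = 0.137.

d_min ≈ 0.14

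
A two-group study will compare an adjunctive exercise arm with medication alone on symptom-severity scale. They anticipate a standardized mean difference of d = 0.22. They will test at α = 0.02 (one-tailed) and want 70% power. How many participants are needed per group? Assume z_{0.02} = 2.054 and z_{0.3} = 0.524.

For two independent groups with equal n: n = 2·((z_{α} + z_β) / d)².
z_{α} + z_β = 2.054 + 0.524 = 2.578.
n = 2 × (2.578 / 0.22)² = 2 × 11.718² = 2 × 137.32 = 274.6.
Round up to the next whole participant.

n = 275 per group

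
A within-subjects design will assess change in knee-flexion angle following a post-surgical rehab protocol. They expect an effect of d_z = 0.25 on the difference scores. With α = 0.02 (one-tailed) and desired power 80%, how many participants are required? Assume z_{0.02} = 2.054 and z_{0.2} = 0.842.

For a paired (one-sample on differences) test: n = ((z_{α} + z_β) / d)².
z_{α} + z_β = 2.054 + 0.842 = 2.896.
n = (2.896 / 0.25)² = 11.584² = 134.19.
Round up.

n = 135 pairs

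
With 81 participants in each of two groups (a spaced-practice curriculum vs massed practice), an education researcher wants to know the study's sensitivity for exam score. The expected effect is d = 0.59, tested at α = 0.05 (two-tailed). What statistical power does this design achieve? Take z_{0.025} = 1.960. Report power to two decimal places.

For two equal groups, power = Φ(d·√(n/2) − z_{α/2}).
d·√(n/2) = 0.59 × √(81/2) = 0.59 × 6.364 = 3.755.
z_β = 3.755 − 1.960 = 1.795.
Power = Φ(1.795) = 0.964.

power ≈ 0.96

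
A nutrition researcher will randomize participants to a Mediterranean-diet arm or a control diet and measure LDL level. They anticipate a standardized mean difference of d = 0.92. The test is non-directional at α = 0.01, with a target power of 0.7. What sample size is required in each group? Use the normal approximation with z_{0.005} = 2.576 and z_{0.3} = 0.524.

For two independent groups with equal n: n = 2·((z_{α/2} + z_β) / d)².
z_{α/2} + z_β = 2.576 + 0.524 = 3.100.
n = 2 × (3.100 / 0.92)² = 2 × 3.370² = 2 × 11.35 = 22.7.
Round up to the next whole participant.

n = 23 per group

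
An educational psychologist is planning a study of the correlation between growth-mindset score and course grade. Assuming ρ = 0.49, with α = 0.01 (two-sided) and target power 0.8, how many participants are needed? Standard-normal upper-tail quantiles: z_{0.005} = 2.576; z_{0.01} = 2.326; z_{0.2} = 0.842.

Fisher's z: C = ½·ln((1+r)/(1−r)) = ½·ln(2.9216) = 0.5361.
n = ((z_{α/2} + z_β)/C)² + 3.
(2.576 + 0.842) / 0.5361 = 3.418 / 0.5361 = 6.376.
n = 6.376² + 3 = 40.65 + 3 = 43.6.
Round up.

n = 44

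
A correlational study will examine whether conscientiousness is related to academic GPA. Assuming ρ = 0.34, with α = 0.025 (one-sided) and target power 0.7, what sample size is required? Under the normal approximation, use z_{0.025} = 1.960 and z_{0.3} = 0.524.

n = 53

Fisher's z: C = ½·ln((1+r)/(1−r)) = ½·ln(2.0303) = 0.3541.
n = ((z_{α} + z_β)/C)² + 3.
(1.960 + 0.524) / 0.3541 = 2.484 / 0.3541 = 7.015.
n = 7.015² + 3 = 49.21 + 3 = 52.2.
Round up.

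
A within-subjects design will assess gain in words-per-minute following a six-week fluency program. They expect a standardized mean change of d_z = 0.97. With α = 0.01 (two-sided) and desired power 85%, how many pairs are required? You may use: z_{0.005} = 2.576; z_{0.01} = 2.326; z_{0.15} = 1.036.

n = 14 pairs

For a paired (one-sample on differences) test: n = ((z_{α/2} + z_β) / d)².
z_{α/2} + z_β = 2.576 + 1.036 = 3.612.
n = (3.612 / 0.97)² = 3.724² = 13.87.
Round up.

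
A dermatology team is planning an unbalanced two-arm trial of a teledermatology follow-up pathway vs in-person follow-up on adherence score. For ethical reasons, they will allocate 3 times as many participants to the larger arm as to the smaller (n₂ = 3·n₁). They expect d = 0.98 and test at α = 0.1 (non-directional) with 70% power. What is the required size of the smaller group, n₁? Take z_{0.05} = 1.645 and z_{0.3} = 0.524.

n₁ = 7

With allocation ratio k = n₂/n₁ = 3, Var(x̄₁−x̄₂) = σ²(1/n₁ + 1/(k·n₁)) = σ²·(k+1)/(k·n₁).
So n₁ = (1 + 1/k)·((z_{α/2} + z_β)/d)² = 1.333 × (2.169/0.98)².
n₁ = 1.333 × 4.90 = 6.5.
Round up: n₁ = 7, giving n₂ = 3 × 7 = 21.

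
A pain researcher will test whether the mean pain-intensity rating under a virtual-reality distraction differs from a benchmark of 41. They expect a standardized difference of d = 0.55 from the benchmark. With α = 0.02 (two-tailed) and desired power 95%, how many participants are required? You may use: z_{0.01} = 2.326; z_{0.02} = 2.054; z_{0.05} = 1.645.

For a one-sample test: n = ((z_{α/2} + z_β) / d)².
z_{α/2} + z_β = 2.326 + 1.645 = 3.971.
n = (3.971 / 0.55)² = 7.220² = 52.13.
Round up.

n = 53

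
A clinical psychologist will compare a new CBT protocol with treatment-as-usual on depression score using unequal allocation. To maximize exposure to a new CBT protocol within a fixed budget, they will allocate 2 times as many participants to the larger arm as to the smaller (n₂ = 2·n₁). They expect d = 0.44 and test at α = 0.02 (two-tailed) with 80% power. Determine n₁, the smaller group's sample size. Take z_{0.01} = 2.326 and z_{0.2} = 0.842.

With allocation ratio k = n₂/n₁ = 2, Var(x̄₁−x̄₂) = σ²(1/n₁ + 1/(k·n₁)) = σ²·(k+1)/(k·n₁).
So n₁ = (1 + 1/k)·((z_{α/2} + z_β)/d)² = 1.500 × (3.168/0.44)².
n₁ = 1.500 × 51.84 = 77.8.
Round up: n₁ = 78, giving n₂ = 2 × 78 = 156.

n₁ = 78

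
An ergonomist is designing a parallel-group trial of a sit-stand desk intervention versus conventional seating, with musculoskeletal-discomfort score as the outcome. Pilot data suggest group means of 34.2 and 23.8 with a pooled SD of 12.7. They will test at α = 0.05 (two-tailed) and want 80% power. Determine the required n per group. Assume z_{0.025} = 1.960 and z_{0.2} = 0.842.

Cohen's d = |M₁ − M₂| / SD_pooled = |34.2 − 23.8| / 12.7 = 10.4 / 12.7 = 0.819.
For two independent groups with equal n: n = 2·((z_{α/2} + z_β) / d)².
z_{α/2} + z_β = 1.960 + 0.842 = 2.802.
n = 2 × (2.802 / 0.819)² = 2 × 3.421² = 2 × 11.70 = 23.4.
Round up to the next whole participant.

n = 24 per group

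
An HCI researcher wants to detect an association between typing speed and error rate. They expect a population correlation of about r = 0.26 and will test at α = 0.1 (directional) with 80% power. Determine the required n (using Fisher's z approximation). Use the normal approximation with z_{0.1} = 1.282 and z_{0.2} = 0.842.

Fisher's z: C = ½·ln((1+r)/(1−r)) = ½·ln(1.7027) = 0.2661.
n = ((z_{α} + z_β)/C)² + 3.
(1.282 + 0.842) / 0.2661 = 2.124 / 0.2661 = 7.982.
n = 7.982² + 3 = 63.71 + 3 = 66.7.
Round up.

n = 67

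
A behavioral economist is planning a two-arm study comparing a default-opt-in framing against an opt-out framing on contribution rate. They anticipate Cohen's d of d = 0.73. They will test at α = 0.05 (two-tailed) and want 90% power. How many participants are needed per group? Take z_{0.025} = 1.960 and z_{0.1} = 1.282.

For two independent groups with equal n: n = 2·((z_{α/2} + z_β) / d)².
z_{α/2} + z_β = 1.960 + 1.282 = 3.242.
n = 2 × (3.242 / 0.73)² = 2 × 4.441² = 2 × 19.72 = 39.4.
Round up to the next whole participant.

n = 40 per group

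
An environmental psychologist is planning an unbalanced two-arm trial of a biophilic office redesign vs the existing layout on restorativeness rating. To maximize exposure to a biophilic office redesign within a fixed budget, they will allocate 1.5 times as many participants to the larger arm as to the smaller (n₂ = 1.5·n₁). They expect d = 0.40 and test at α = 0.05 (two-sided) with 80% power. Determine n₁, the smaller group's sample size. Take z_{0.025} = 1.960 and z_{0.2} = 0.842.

n₁ = 82

With allocation ratio k = n₂/n₁ = 1.5, Var(x̄₁−x̄₂) = σ²(1/n₁ + 1/(k·n₁)) = σ²·(k+1)/(k·n₁).
So n₁ = (1 + 1/k)·((z_{α/2} + z_β)/d)² = 1.667 × (2.802/0.40)².
n₁ = 1.667 × 49.07 = 81.8.
Round up: n₁ = 82, giving n₂ = 1.5 × 82 = 123.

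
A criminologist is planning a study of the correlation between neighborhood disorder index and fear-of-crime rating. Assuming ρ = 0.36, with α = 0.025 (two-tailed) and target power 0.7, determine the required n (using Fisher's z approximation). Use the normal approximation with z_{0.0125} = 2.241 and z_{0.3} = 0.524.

Fisher's z: C = ½·ln((1+r)/(1−r)) = ½·ln(2.1250) = 0.3769.
n = ((z_{α/2} + z_β)/C)² + 3.
(2.241 + 0.524) / 0.3769 = 2.765 / 0.3769 = 7.336.
n = 7.336² + 3 = 53.82 + 3 = 56.8.
Round up.

n = 57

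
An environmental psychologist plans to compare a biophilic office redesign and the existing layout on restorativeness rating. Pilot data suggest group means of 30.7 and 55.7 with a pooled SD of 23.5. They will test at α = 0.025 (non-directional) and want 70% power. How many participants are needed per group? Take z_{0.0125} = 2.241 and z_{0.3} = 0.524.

Cohen's d = |M₁ − M₂| / SD_pooled = |30.7 − 55.7| / 23.5 = 25.0 / 23.5 = 1.064.
For two independent groups with equal n: n = 2·((z_{α/2} + z_β) / d)².
z_{α/2} + z_β = 2.241 + 0.524 = 2.765.
n = 2 × (2.765 / 1.064)² = 2 × 2.599² = 2 × 6.75 = 13.5.
Round up to the next whole participant.

n = 14 per group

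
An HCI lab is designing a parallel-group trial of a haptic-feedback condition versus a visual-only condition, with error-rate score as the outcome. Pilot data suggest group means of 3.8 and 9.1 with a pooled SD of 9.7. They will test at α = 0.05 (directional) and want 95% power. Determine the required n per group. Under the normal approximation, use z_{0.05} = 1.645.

n = 73 per group

Cohen's d = |M₁ − M₂| / SD_pooled = |3.8 − 9.1| / 9.7 = 5.3 / 9.7 = 0.546.
For two independent groups with equal n: n = 2·((z_{α} + z_β) / d)².
z_{α} + z_β = 1.645 + 1.645 = 3.290.
n = 2 × (3.290 / 0.546)² = 2 × 6.026² = 2 × 36.31 = 72.6.
Round up to the next whole participant.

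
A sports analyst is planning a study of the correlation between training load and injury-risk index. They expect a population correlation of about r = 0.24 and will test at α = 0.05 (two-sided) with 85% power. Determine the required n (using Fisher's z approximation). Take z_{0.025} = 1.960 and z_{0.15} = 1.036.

Fisher's z: C = ½·ln((1+r)/(1−r)) = ½·ln(1.6316) = 0.2448.
n = ((z_{α/2} + z_β)/C)² + 3.
(1.960 + 1.036) / 0.2448 = 2.996 / 0.2448 = 12.239.
n = 12.239² + 3 = 149.78 + 3 = 152.8.
Round up.

n = 153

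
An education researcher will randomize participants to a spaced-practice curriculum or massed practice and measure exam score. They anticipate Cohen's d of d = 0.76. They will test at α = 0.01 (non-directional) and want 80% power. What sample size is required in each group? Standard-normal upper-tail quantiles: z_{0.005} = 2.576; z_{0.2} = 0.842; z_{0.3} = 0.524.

For two independent groups with equal n: n = 2·((z_{α/2} + z_β) / d)².
z_{α/2} + z_β = 2.576 + 0.842 = 3.418.
n = 2 × (3.418 / 0.76)² = 2 × 4.497² = 2 × 20.23 = 40.5.
Round up to the next whole participant.

n = 41 per group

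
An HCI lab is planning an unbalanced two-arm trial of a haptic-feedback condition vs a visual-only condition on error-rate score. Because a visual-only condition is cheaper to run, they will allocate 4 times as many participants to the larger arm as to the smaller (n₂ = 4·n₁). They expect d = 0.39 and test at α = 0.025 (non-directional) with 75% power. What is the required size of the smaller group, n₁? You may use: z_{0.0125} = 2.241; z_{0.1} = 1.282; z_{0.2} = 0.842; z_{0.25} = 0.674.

n₁ = 70

With allocation ratio k = n₂/n₁ = 4, Var(x̄₁−x̄₂) = σ²(1/n₁ + 1/(k·n₁)) = σ²·(k+1)/(k·n₁).
So n₁ = (1 + 1/k)·((z_{α/2} + z_β)/d)² = 1.250 × (2.915/0.39)².
n₁ = 1.250 × 55.87 = 69.8.
Round up: n₁ = 70, giving n₂ = 4 × 70 = 280.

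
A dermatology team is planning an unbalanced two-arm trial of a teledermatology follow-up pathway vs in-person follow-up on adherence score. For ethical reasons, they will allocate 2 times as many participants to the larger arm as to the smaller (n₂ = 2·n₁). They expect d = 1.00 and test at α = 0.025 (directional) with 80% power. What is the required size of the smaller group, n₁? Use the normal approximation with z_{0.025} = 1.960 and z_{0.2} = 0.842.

With allocation ratio k = n₂/n₁ = 2, Var(x̄₁−x̄₂) = σ²(1/n₁ + 1/(k·n₁)) = σ²·(k+1)/(k·n₁).
So n₁ = (1 + 1/k)·((z_{α} + z_β)/d)² = 1.500 × (2.802/1.00)².
n₁ = 1.500 × 7.85 = 11.8.
Round up: n₁ = 12, giving n₂ = 2 × 12 = 24.

n₁ = 12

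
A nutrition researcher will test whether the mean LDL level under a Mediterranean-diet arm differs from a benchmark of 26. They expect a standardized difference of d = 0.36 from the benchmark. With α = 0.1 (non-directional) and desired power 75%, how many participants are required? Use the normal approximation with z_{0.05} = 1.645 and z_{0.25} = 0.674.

n = 42

For a one-sample test: n = ((z_{α/2} + z_β) / d)².
z_{α/2} + z_β = 1.645 + 0.674 = 2.319.
n = (2.319 / 0.36)² = 6.442² = 41.50.
Round up.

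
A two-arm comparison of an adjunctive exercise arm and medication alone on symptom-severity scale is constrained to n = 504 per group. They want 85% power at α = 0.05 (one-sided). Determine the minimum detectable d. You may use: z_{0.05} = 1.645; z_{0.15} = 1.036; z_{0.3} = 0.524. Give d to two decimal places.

d_min ≈ 0.17

For two independent groups of n = 504 each: d_min = (z_{α} + z_β)·√(2/n).
z-sum = 1.645 + 1.036 = 2.681.
d_min = 2.681 × √(2/504) = 2.681 × 0.0630 = 0.169.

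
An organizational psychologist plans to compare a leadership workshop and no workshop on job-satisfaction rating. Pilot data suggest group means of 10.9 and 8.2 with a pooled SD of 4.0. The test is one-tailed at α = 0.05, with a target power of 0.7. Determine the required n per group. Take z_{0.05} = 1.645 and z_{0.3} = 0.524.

Cohen's d = |M₁ − M₂| / SD_pooled = |10.9 − 8.2| / 4.0 = 2.7 / 4.0 = 0.675.
For two independent groups with equal n: n = 2·((z_{α} + z_β) / d)².
z_{α} + z_β = 1.645 + 0.524 = 2.169.
n = 2 × (2.169 / 0.675)² = 2 × 3.213² = 2 × 10.33 = 20.7.
Round up to the next whole participant.

n = 21 per group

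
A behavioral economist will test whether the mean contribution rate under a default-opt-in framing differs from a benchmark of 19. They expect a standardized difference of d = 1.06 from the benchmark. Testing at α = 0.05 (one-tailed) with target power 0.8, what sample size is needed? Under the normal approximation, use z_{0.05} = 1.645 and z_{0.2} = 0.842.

For a one-sample test: n = ((z_{α} + z_β) / d)².
z_{α} + z_β = 1.645 + 0.842 = 2.487.
n = (2.487 / 1.06)² = 2.346² = 5.50.
Round up.

n = 6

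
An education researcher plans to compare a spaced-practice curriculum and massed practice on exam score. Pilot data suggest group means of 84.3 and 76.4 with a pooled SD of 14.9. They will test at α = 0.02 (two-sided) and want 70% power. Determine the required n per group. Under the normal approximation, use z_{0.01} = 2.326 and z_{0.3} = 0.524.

n = 58 per group

Cohen's d = |M₁ − M₂| / SD_pooled = |84.3 − 76.4| / 14.9 = 7.9 / 14.9 = 0.530.
For two independent groups with equal n: n = 2·((z_{α/2} + z_β) / d)².
z_{α/2} + z_β = 2.326 + 0.524 = 2.850.
n = 2 × (2.850 / 0.530)² = 2 × 5.377² = 2 × 28.92 = 57.8.
Round up to the next whole participant.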